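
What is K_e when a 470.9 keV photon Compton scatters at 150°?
297.7492 keV

By energy conservation: K_e = E_initial - E_final

First find the scattered photon energy:
Initial wavelength: λ = hc/E = 2.6329 pm
Compton shift: Δλ = λ_C(1 - cos(150°)) = 4.5276 pm
Final wavelength: λ' = 2.6329 + 4.5276 = 7.1605 pm
Final photon energy: E' = hc/λ' = 173.1508 keV

Electron kinetic energy:
K_e = E - E' = 470.9000 - 173.1508 = 297.7492 keV

(Intermediate values are shown rounded; full precision is carried through to the final answer.)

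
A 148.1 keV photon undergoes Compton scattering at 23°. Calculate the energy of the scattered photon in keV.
144.7647 keV

First convert energy to wavelength:
λ = hc/E, with hc ≈ 1239.842 keV·pm (i.e. 1239.842 eV·nm)

For E = 148.1 keV = 148100 eV:
λ = 1239.842 keV·pm / 148.1 keV
λ = 8.3717 pm

Calculate the Compton shift:
Δλ = λ_C(1 - cos(23°)) = 2.4263 × 0.0795
Δλ = 0.1929 pm

Final wavelength:
λ' = 8.3717 + 0.1929 = 8.5645 pm

Final energy:
E' = hc/λ' = 1239.842 / 8.5645 = 144.7647 keV

(Intermediate values are shown rounded; full precision is carried through to the final answer.)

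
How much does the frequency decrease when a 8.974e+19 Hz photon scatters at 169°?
5.295e+19 Hz (decrease)

Convert frequency to wavelength (c = 299792458 m/s):
λ₀ = c/f₀ = 299792458/8.974e+19 = 3.3406782e-12 m = 3.3407 pm

Calculate Compton shift:
Δλ = λ_C(1 - cos(169°)) = 4.8080 pm

Final wavelength:
λ' = λ₀ + Δλ = 3.3407 + 4.8080 = 8.1487 pm

Final frequency:
f' = c/λ' = 299792458/8.1487205e-12 = 3.6790127e+19 Hz

Frequency shift (decrease):
Δf = f₀ - f' = 8.974e+19 - 3.6790127e+19 = 5.295e+19 Hz

(Intermediate values are shown rounded; full precision is carried through to the final answer.)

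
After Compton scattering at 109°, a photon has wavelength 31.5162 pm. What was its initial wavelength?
28.3000 pm

From λ' = λ + Δλ, we have λ = λ' - Δλ

First calculate the Compton shift:
Δλ = λ_C(1 - cos θ)
Δλ = 2.4263 × (1 - cos(109°))
Δλ = 2.4263 × 1.3256
Δλ = 3.2162 pm

Initial wavelength:
λ = λ' - Δλ
λ = 31.5162 - 3.2162
λ = 28.3000 pm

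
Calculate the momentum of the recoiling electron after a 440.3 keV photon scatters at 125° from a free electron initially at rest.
3.0382e-22 kg·m/s

The electron is initially at rest, so by conservation of momentum:
p⃗_e = p⃗₀ − p⃗'  (incident photon momentum minus scattered photon momentum)

Photon momentum magnitudes (p = h/λ = E/c):
λ₀ = hc/E₀ = 2.8159 pm → p₀ = h/λ₀ = 2.3531e-22 kg·m/s
Δλ = λ_C(1 − cos 125°) = 3.8180 pm
λ' = 6.6339 pm → p' = h/λ' = 9.9882e-23 kg·m/s

The scattered photon makes angle θ = 125° with the incident direction, so by the law of cosines:
|p⃗_e|² = p₀² + p'² − 2p₀p'cos θ
|p⃗_e|² = (2.3531e-22)² + (9.9882e-23)² − 2·2.3531e-22·9.9882e-23·cos(125°)
|p⃗_e| = 3.0382e-22 kg·m/s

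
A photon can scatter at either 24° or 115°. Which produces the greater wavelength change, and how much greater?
115° produces the larger shift by a factor of 16.455

Calculate both shifts using Δλ = λ_C(1 - cos θ):

For θ₁ = 24°:
Δλ₁ = 2.4263 × (1 - cos(24°))
Δλ₁ = 2.4263 × 0.0865
Δλ₁ = 0.2098 pm

For θ₂ = 115°:
Δλ₂ = 2.4263 × (1 - cos(115°))
Δλ₂ = 2.4263 × 1.4226
Δλ₂ = 3.4517 pm

The 115° angle produces the larger shift.
Ratio: 3.4517/0.2098 = 16.455

(Intermediate values are shown rounded; full precision is carried through to the final answer.)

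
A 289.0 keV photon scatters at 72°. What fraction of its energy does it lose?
0.2810 (or 28.10%)

Calculate initial and final photon energies:

Initial: E₀ = 289.0 keV → λ₀ = 4.2901 pm
Compton shift: Δλ = 1.6765 pm
Final wavelength: λ' = 5.9666 pm
Final energy: E' = 207.7953 keV

Fractional energy loss:
(E₀ - E')/E₀ = (289.0000 - 207.7953)/289.0000
= 81.2047/289.0000
= 0.2810
= 28.10%

(Intermediate values are shown rounded; full precision is carried through to the final answer.)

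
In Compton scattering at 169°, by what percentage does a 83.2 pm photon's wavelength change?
5.7789%

Calculate the Compton shift:
Δλ = λ_C(1 - cos(169°))
Δλ = 2.4263 × (1 - cos(169°))
Δλ = 2.4263 × 1.9816
Δλ = 4.8080 pm

Percentage change:
(Δλ/λ₀) × 100 = (4.8080/83.2) × 100
= 5.7789%

(Intermediate values are shown rounded; full precision is carried through to the final answer.)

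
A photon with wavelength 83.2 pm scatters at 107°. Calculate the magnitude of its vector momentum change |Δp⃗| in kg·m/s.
1.2573e-23 kg·m/s

Photon momentum magnitude is p = h/λ.

Initial momentum:
p₀ = h/λ = 6.6261e-34/8.3200e-11 = 7.9640e-24 kg·m/s

After scattering:
λ' = λ + Δλ = 83.2 + 3.1357 = 86.3357 pm
p' = h/λ' = 6.6261e-34/8.6336e-11 = 7.6748e-24 kg·m/s

Momentum is a vector; the scattered photon's direction makes angle θ = 107° with the incident direction. The magnitude of the vector change Δp⃗ = p⃗₀ − p⃗' is found from the law of cosines:
|Δp⃗|² = p₀² + p'² − 2p₀p'cos θ
|Δp⃗|² = (7.9640e-24)² + (7.6748e-24)² − 2·7.9640e-24·7.6748e-24·cos(107°)
|Δp⃗| = 1.2573e-23 kg·m/s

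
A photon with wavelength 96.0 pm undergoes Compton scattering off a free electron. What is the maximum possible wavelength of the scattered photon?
100.8526 pm (at θ = 180°)

The Compton shift is Δλ = λ_C(1 − cos θ).

Since cos θ ranges from −1 to 1, the factor (1 − cos θ) ranges from 0 to 2; the maximum shift occurs at θ = 180° (backscattering):
Δλ_max = 2λ_C = 2 × 2.4263 pm = 4.8526 pm

Maximum scattered wavelength:
λ'_max = λ₀ + Δλ_max = 96.0 + 4.8526 = 100.8526 pm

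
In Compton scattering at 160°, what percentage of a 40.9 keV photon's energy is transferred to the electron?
0.1344 (or 13.44%)

Calculate initial and final photon energies:

Initial: E₀ = 40.9 keV → λ₀ = 30.3140 pm
Compton shift: Δλ = 4.7063 pm
Final wavelength: λ' = 35.0203 pm
Final energy: E' = 35.4035 keV

Fractional energy loss:
(E₀ - E')/E₀ = (40.9000 - 35.4035)/40.9000
= 5.4965/40.9000
= 0.1344
= 13.44%

(Intermediate values are shown rounded; full precision is carried through to the final answer.)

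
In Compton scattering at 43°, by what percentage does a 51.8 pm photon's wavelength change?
1.2583%

Calculate the Compton shift:
Δλ = λ_C(1 - cos(43°))
Δλ = 2.4263 × (1 - cos(43°))
Δλ = 2.4263 × 0.2686
Δλ = 0.6518 pm

Percentage change:
(Δλ/λ₀) × 100 = (0.6518/51.8) × 100
= 1.2583%

(Intermediate values are shown rounded; full precision is carried through to the final answer.)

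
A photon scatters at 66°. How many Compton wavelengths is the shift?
0.5933 λ_C

The Compton shift formula is:
Δλ = λ_C(1 - cos θ)

Dividing both sides by λ_C:
Δλ/λ_C = 1 - cos θ

For θ = 66°:
Δλ/λ_C = 1 - cos(66°)
Δλ/λ_C = 1 - 0.4067
Δλ/λ_C = 0.5933

This means the shift is 0.5933 × λ_C = 1.4394 pm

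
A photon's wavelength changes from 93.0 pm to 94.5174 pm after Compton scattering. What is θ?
68.00°

First find the wavelength shift:
Δλ = λ' - λ = 94.5174 - 93.0 = 1.5174 pm

Using Δλ = λ_C(1 - cos θ), with λ_C = h/(m_e·c) ≈ 2.42631024 pm:
cos θ = 1 - Δλ/λ_C
cos θ = 1 - 1.5174/2.42631024
cos θ = 0.374606

θ = arccos(0.374606)
θ = 68.00°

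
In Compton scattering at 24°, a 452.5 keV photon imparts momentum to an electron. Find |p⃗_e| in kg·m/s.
9.8431e-23 kg·m/s

The electron is initially at rest, so by conservation of momentum:
p⃗_e = p⃗₀ − p⃗'  (incident photon momentum minus scattered photon momentum)

Photon momentum magnitudes (p = h/λ = E/c):
λ₀ = hc/E₀ = 2.7400 pm → p₀ = h/λ₀ = 2.4183e-22 kg·m/s
Δλ = λ_C(1 − cos 24°) = 0.2098 pm
λ' = 2.9497 pm → p' = h/λ' = 2.2463e-22 kg·m/s

The scattered photon makes angle θ = 24° with the incident direction, so by the law of cosines:
|p⃗_e|² = p₀² + p'² − 2p₀p'cos θ
|p⃗_e|² = (2.4183e-22)² + (2.2463e-22)² − 2·2.4183e-22·2.2463e-22·cos(24°)
|p⃗_e| = 9.8431e-23 kg·m/s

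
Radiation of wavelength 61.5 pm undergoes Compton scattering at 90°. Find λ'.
63.9263 pm

Using the Compton formula: λ' = λ + λ_C(1 − cos θ)

For θ = 90°, cos θ = 0 (exact) = 0.0000, so:
1 − cos 90° = 1 − (0) = 1.0000

Δλ = λ_C × 1.0000 = 2.4263 × 1.0000 = 2.4263 pm

λ' = 61.5 + 2.4263 = 63.9263 pm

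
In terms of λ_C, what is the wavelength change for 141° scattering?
1.7771 λ_C

The Compton shift formula is:
Δλ = λ_C(1 - cos θ)

Dividing both sides by λ_C:
Δλ/λ_C = 1 - cos θ

For θ = 141°:
Δλ/λ_C = 1 - cos(141°)
Δλ/λ_C = 1 - -0.7771
Δλ/λ_C = 1.7771

This means the shift is 1.7771 × λ_C = 4.3119 pm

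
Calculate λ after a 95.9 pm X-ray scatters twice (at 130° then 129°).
103.8391 pm

Apply Compton shift twice:

First scattering at θ₁ = 130°:
Δλ₁ = λ_C(1 - cos(130°))
Δλ₁ = 2.4263 × 1.6428
Δλ₁ = 3.9859 pm

After first scattering:
λ₁ = 95.9 + 3.9859 = 99.8859 pm

Second scattering at θ₂ = 129°:
Δλ₂ = λ_C(1 - cos(129°))
Δλ₂ = 2.4263 × 1.6293
Δλ₂ = 3.9532 pm

Final wavelength:
λ₂ = 99.8859 + 3.9532 = 103.8391 pm

Total shift: Δλ_total = 3.9859 + 3.9532 = 7.9391 pm

(Intermediate values are shown rounded; full precision is carried through to the final answer.)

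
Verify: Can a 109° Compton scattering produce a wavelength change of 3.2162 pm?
Yes, consistent

Calculate the expected shift for θ = 109°:

Δλ_expected = λ_C(1 - cos(109°))
Δλ_expected = 2.4263 × (1 - cos(109°))
Δλ_expected = 2.4263 × 1.3256
Δλ_expected = 3.2162 pm

Given shift: 3.2162 pm
Expected shift: 3.2162 pm
Difference: 0.0000 pm

The values match. This is consistent with Compton scattering at the stated angle.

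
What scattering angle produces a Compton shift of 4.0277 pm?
131.30°

From the Compton formula Δλ = λ_C(1 - cos θ), we can solve for θ:

cos θ = 1 - Δλ/λ_C

Given:
- Δλ = 4.0277 pm
- λ_C = h/(m_e·c) ≈ 2.42631024 pm

cos θ = 1 - 4.0277/2.42631024
cos θ = 1 - 1.660010
cos θ = -0.660010

θ = arccos(-0.660010)
θ = 131.30°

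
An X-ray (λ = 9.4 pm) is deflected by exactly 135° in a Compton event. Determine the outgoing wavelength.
13.5420 pm

Using the Compton formula: λ' = λ + λ_C(1 − cos θ)

For θ = 135°, cos θ = -√2/2 (exact) ≈ -0.7071, so:
1 − cos 135° = 1 − (-√2/2) ≈ 1.7071

Δλ = λ_C × 1.7071 = 2.4263 × 1.7071 = 4.1420 pm

λ' = 9.4 + 4.1420 = 13.5420 pm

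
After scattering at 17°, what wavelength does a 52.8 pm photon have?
52.9060 pm

Using the Compton scattering formula:
λ' = λ + Δλ = λ + λ_C(1 - cos θ)

Given:
- Initial wavelength λ = 52.8 pm
- Scattering angle θ = 17°
- Compton wavelength λ_C ≈ 2.4263 pm

Calculate the shift:
Δλ = 2.4263 × (1 - cos(17°))
Δλ = 2.4263 × 0.0437
Δλ = 0.1060 pm

Final wavelength:
λ' = 52.8 + 0.1060 = 52.9060 pm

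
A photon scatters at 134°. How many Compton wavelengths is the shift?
1.6947 λ_C

The Compton shift formula is:
Δλ = λ_C(1 - cos θ)

Dividing both sides by λ_C:
Δλ/λ_C = 1 - cos θ

For θ = 134°:
Δλ/λ_C = 1 - cos(134°)
Δλ/λ_C = 1 - -0.6947
Δλ/λ_C = 1.6947

This means the shift is 1.6947 × λ_C = 4.1118 pm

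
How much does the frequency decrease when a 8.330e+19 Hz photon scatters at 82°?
3.059e+19 Hz (decrease)

Convert frequency to wavelength (c = 299792458 m/s):
λ₀ = c/f₀ = 299792458/8.330e+19 = 3.5989491e-12 m = 3.5989 pm

Calculate Compton shift:
Δλ = λ_C(1 - cos(82°)) = 2.0886 pm

Final wavelength:
λ' = λ₀ + Δλ = 3.5989 + 2.0886 = 5.6876 pm

Final frequency:
f' = c/λ' = 299792458/5.6875822e-12 = 5.2710000e+19 Hz

Frequency shift (decrease):
Δf = f₀ - f' = 8.330e+19 - 5.2710000e+19 = 3.059e+19 Hz

(Intermediate values are shown rounded; full precision is carried through to the final answer.)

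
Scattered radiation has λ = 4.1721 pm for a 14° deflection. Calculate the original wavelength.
4.1000 pm

From λ' = λ + Δλ, we have λ = λ' - Δλ

First calculate the Compton shift:
Δλ = λ_C(1 - cos θ)
Δλ = 2.4263 × (1 - cos(14°))
Δλ = 2.4263 × 0.0297
Δλ = 0.0721 pm

Initial wavelength:
λ = λ' - Δλ
λ = 4.1721 - 0.0721
λ = 4.1000 pm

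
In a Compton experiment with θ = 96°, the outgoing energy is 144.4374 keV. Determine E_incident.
209.9999 keV

Convert final energy to wavelength (hc ≈ 1239.842 keV·pm):
λ' = hc/E' = 1239.842 / 144.4374 = 8.5839 pm

Calculate the Compton shift:
Δλ = λ_C(1 - cos(96°))
Δλ = 2.4263 × (1 - cos(96°))
Δλ = 2.6799 pm

Initial wavelength:
λ = λ' - Δλ = 8.5839 - 2.6799 = 5.9040 pm

Initial energy:
E = hc/λ = 1239.842 / 5.9040 = 209.9999 keV

(Intermediate values are shown rounded; full precision is carried through to the final answer.)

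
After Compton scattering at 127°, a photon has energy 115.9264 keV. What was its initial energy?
182.1000 keV

Convert final energy to wavelength (hc ≈ 1239.842 keV·pm):
λ' = hc/E' = 1239.842 / 115.9264 = 10.6951 pm

Calculate the Compton shift:
Δλ = λ_C(1 - cos(127°))
Δλ = 2.4263 × (1 - cos(127°))
Δλ = 3.8865 pm

Initial wavelength:
λ = λ' - Δλ = 10.6951 - 3.8865 = 6.8086 pm

Initial energy:
E = hc/λ = 1239.842 / 6.8086 = 182.1000 keV

(Intermediate values are shown rounded; full precision is carried through to the final answer.)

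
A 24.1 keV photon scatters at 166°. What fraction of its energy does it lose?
0.0850 (or 8.50%)

Calculate initial and final photon energies:

Initial: E₀ = 24.1 keV → λ₀ = 51.4457 pm
Compton shift: Δλ = 4.7805 pm
Final wavelength: λ' = 56.2263 pm
Final energy: E' = 22.0509 keV

Fractional energy loss:
(E₀ - E')/E₀ = (24.1000 - 22.0509)/24.1000
= 2.0491/24.1000
= 0.0850
= 8.50%

(Intermediate values are shown rounded; full precision is carried through to the final answer.)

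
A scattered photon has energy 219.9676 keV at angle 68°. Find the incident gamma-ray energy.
300.9999 keV

Convert final energy to wavelength (hc ≈ 1239.842 keV·pm):
λ' = hc/E' = 1239.842 / 219.9676 = 5.6365 pm

Calculate the Compton shift:
Δλ = λ_C(1 - cos(68°))
Δλ = 2.4263 × (1 - cos(68°))
Δλ = 1.5174 pm

Initial wavelength:
λ = λ' - Δλ = 5.6365 - 1.5174 = 4.1191 pm

Initial energy:
E = hc/λ = 1239.842 / 4.1191 = 300.9999 keV

(Intermediate values are shown rounded; full precision is carried through to the final answer.)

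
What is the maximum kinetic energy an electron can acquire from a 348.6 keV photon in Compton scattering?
201.1622 keV

Maximum energy transfer occurs at θ = 180° (backscattering).

Initial photon: E₀ = 348.6 keV → λ₀ = 3.5566 pm

Maximum Compton shift (at 180°):
Δλ_max = 2λ_C = 2 × 2.4263 = 4.8526 pm

Final wavelength:
λ' = 3.5566 + 4.8526 = 8.4093 pm

Minimum photon energy (maximum energy to electron):
E'_min = hc/λ' = 147.4378 keV

Maximum electron kinetic energy:
K_max = E₀ - E'_min = 348.6000 - 147.4378 = 201.1622 keV

(Intermediate values are shown rounded; full precision is carried through to the final answer.)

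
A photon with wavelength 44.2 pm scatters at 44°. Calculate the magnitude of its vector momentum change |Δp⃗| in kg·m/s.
1.1148e-23 kg·m/s

Photon momentum magnitude is p = h/λ.

Initial momentum:
p₀ = h/λ = 6.6261e-34/4.4200e-11 = 1.4991e-23 kg·m/s

After scattering:
λ' = λ + Δλ = 44.2 + 0.6810 = 44.8810 pm
p' = h/λ' = 6.6261e-34/4.4881e-11 = 1.4764e-23 kg·m/s

Momentum is a vector; the scattered photon's direction makes angle θ = 44° with the incident direction. The magnitude of the vector change Δp⃗ = p⃗₀ − p⃗' is found from the law of cosines:
|Δp⃗|² = p₀² + p'² − 2p₀p'cos θ
|Δp⃗|² = (1.4991e-23)² + (1.4764e-23)² − 2·1.4991e-23·1.4764e-23·cos(44°)
|Δp⃗| = 1.1148e-23 kg·m/s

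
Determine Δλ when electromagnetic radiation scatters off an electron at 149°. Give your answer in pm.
4.5061 pm

Using the Compton scattering formula:
Δλ = λ_C(1 - cos θ)

where λ_C = h/(m_e·c) ≈ 2.4263 pm is the Compton wavelength of an electron.

For θ = 149°:
cos(149°) = -0.8572
1 - cos(149°) = 1.8572

Δλ = 2.4263 × 1.8572
Δλ = 4.5061 pm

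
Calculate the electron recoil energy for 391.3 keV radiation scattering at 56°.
98.7502 keV

By energy conservation: K_e = E_initial - E_final

First find the scattered photon energy:
Initial wavelength: λ = hc/E = 3.1685 pm
Compton shift: Δλ = λ_C(1 - cos(56°)) = 1.0695 pm
Final wavelength: λ' = 3.1685 + 1.0695 = 4.2381 pm
Final photon energy: E' = hc/λ' = 292.5498 keV

Electron kinetic energy:
K_e = E - E' = 391.3000 - 292.5498 = 98.7502 keV

(Intermediate values are shown rounded; full precision is carried through to the final answer.)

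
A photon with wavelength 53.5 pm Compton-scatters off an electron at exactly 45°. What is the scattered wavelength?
54.2106 pm

Using the Compton formula: λ' = λ + λ_C(1 − cos θ)

For θ = 45°, cos θ = √2/2 (exact) ≈ 0.7071, so:
1 − cos 45° = 1 − (√2/2) ≈ 0.2929

Δλ = λ_C × 0.2929 = 2.4263 × 0.2929 = 0.7106 pm

λ' = 53.5 + 0.7106 = 54.2106 pm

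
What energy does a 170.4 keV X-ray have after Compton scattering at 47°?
154.0628 keV

First convert energy to wavelength:
λ = hc/E, with hc ≈ 1239.842 keV·pm (i.e. 1239.842 eV·nm)

For E = 170.4 keV = 170400 eV:
λ = 1239.842 keV·pm / 170.4 keV
λ = 7.2761 pm

Calculate the Compton shift:
Δλ = λ_C(1 - cos(47°)) = 2.4263 × 0.3180
Δλ = 0.7716 pm

Final wavelength:
λ' = 7.2761 + 0.7716 = 8.0476 pm

Final energy:
E' = hc/λ' = 1239.842 / 8.0476 = 154.0628 keV

(Intermediate values are shown rounded; full precision is carried through to the final answer.)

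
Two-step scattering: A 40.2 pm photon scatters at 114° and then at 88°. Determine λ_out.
45.9548 pm

Apply Compton shift twice:

First scattering at θ₁ = 114°:
Δλ₁ = λ_C(1 - cos(114°))
Δλ₁ = 2.4263 × 1.4067
Δλ₁ = 3.4132 pm

After first scattering:
λ₁ = 40.2 + 3.4132 = 43.6132 pm

Second scattering at θ₂ = 88°:
Δλ₂ = λ_C(1 - cos(88°))
Δλ₂ = 2.4263 × 0.9651
Δλ₂ = 2.3416 pm

Final wavelength:
λ₂ = 43.6132 + 2.3416 = 45.9548 pm

Total shift: Δλ_total = 3.4132 + 2.3416 = 5.7548 pm

(Intermediate values are shown rounded; full precision is carried through to the final answer.)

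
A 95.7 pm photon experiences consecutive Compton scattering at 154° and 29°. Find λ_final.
100.6113 pm

Apply Compton shift twice:

First scattering at θ₁ = 154°:
Δλ₁ = λ_C(1 - cos(154°))
Δλ₁ = 2.4263 × 1.8988
Δλ₁ = 4.6071 pm

After first scattering:
λ₁ = 95.7 + 4.6071 = 100.3071 pm

Second scattering at θ₂ = 29°:
Δλ₂ = λ_C(1 - cos(29°))
Δλ₂ = 2.4263 × 0.1254
Δλ₂ = 0.3042 pm

Final wavelength:
λ₂ = 100.3071 + 0.3042 = 100.6113 pm

Total shift: Δλ_total = 4.6071 + 0.3042 = 4.9113 pm

(Intermediate values are shown rounded; full precision is carried through to the final answer.)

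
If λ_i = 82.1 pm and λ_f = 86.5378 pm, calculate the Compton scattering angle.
146.00°

First find the wavelength shift:
Δλ = λ' - λ = 86.5378 - 82.1 = 4.4378 pm

Using Δλ = λ_C(1 - cos θ), with λ_C = h/(m_e·c) ≈ 2.42631024 pm:
cos θ = 1 - Δλ/λ_C
cos θ = 1 - 4.4378/2.42631024
cos θ = -0.829032

θ = arccos(-0.829032)
θ = 146.00°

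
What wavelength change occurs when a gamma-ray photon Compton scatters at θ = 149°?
4.5061 pm

Using the Compton scattering formula:
Δλ = λ_C(1 - cos θ)

where λ_C = h/(m_e·c) ≈ 2.4263 pm is the Compton wavelength of an electron.

For θ = 149°:
cos(149°) = -0.8572
1 - cos(149°) = 1.8572

Δλ = 2.4263 × 1.8572
Δλ = 4.5061 pm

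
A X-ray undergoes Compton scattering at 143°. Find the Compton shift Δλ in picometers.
4.3640 pm

Using the Compton scattering formula:
Δλ = λ_C(1 - cos θ)

where λ_C = h/(m_e·c) ≈ 2.4263 pm is the Compton wavelength of an electron.

For θ = 143°:
cos(143°) = -0.7986
1 - cos(143°) = 1.7986

Δλ = 2.4263 × 1.7986
Δλ = 4.3640 pm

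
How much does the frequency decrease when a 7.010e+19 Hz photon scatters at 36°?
6.853e+18 Hz (decrease)

Convert frequency to wavelength (c = 299792458 m/s):
λ₀ = c/f₀ = 299792458/7.010e+19 = 4.2766399e-12 m = 4.2766 pm

Calculate Compton shift:
Δλ = λ_C(1 - cos(36°)) = 0.4634 pm

Final wavelength:
λ' = λ₀ + Δλ = 4.2766 + 0.4634 = 4.7400 pm

Final frequency:
f' = c/λ' = 299792458/4.7400239e-12 = 6.3247035e+19 Hz

Frequency shift (decrease):
Δf = f₀ - f' = 7.010e+19 - 6.3247035e+19 = 6.853e+18 Hz

(Intermediate values are shown rounded; full precision is carried through to the final answer.)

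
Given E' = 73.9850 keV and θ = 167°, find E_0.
103.6000 keV

Convert final energy to wavelength (hc ≈ 1239.842 keV·pm):
λ' = hc/E' = 1239.842 / 73.9850 = 16.7580 pm

Calculate the Compton shift:
Δλ = λ_C(1 - cos(167°))
Δλ = 2.4263 × (1 - cos(167°))
Δλ = 4.7904 pm

Initial wavelength:
λ = λ' - Δλ = 16.7580 - 4.7904 = 11.9676 pm

Initial energy:
E = hc/λ = 1239.842 / 11.9676 = 103.6000 keV

(Intermediate values are shown rounded; full precision is carried through to the final answer.)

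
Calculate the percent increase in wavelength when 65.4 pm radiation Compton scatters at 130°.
6.0947%

Calculate the Compton shift:
Δλ = λ_C(1 - cos(130°))
Δλ = 2.4263 × (1 - cos(130°))
Δλ = 2.4263 × 1.6428
Δλ = 3.9859 pm

Percentage change:
(Δλ/λ₀) × 100 = (3.9859/65.4) × 100
= 6.0947%

(Intermediate values are shown rounded; full precision is carried through to the final answer.)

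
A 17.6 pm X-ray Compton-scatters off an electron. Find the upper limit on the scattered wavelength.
22.4526 pm (at θ = 180°)

The Compton shift is Δλ = λ_C(1 − cos θ).

Since cos θ ranges from −1 to 1, the factor (1 − cos θ) ranges from 0 to 2; the maximum shift occurs at θ = 180° (backscattering):
Δλ_max = 2λ_C = 2 × 2.4263 pm = 4.8526 pm

Maximum scattered wavelength:
λ'_max = λ₀ + Δλ_max = 17.6 + 4.8526 = 22.4526 pm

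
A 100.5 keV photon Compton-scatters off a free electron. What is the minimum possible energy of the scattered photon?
72.1285 keV (at θ = 180°)

The scattered photon has minimum energy when its wavelength is maximum, i.e., when the Compton shift Δλ = λ_C(1 − cos θ) is maximum. This occurs at θ = 180° (backscattering), giving Δλ_max = 2λ_C = 4.8526 pm.

Initial wavelength: λ₀ = hc/E₀ = 12.3367 pm
Maximum final wavelength: λ'_max = λ₀ + 2λ_C = 12.3367 + 4.8526 = 17.1894 pm
Minimum final energy: E'_min = hc/λ'_max = 72.1285 keV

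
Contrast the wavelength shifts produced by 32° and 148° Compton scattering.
148° produces the larger shift by a factor of 12.162

Calculate both shifts using Δλ = λ_C(1 - cos θ):

For θ₁ = 32°:
Δλ₁ = 2.4263 × (1 - cos(32°))
Δλ₁ = 2.4263 × 0.1520
Δλ₁ = 0.3687 pm

For θ₂ = 148°:
Δλ₂ = 2.4263 × (1 - cos(148°))
Δλ₂ = 2.4263 × 1.8480
Δλ₂ = 4.4839 pm

The 148° angle produces the larger shift.
Ratio: 4.4839/0.3687 = 12.162

(Intermediate values are shown rounded; full precision is carried through to the final answer.)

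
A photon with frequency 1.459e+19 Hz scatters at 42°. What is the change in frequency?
4.295e+17 Hz (decrease)

Convert frequency to wavelength (c = 299792458 m/s):
λ₀ = c/f₀ = 299792458/1.459e+19 = 2.0547804e-11 m = 20.5478 pm

Calculate Compton shift:
Δλ = λ_C(1 - cos(42°)) = 0.6232 pm

Final wavelength:
λ' = λ₀ + Δλ = 20.5478 + 0.6232 = 21.1710 pm

Final frequency:
f' = c/λ' = 299792458/2.1171014e-11 = 1.4160515e+19 Hz

Frequency shift (decrease):
Δf = f₀ - f' = 1.459e+19 - 1.4160515e+19 = 4.295e+17 Hz

(Intermediate values are shown rounded; full precision is carried through to the final answer.)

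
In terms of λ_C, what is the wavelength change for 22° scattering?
0.0728 λ_C

The Compton shift formula is:
Δλ = λ_C(1 - cos θ)

Dividing both sides by λ_C:
Δλ/λ_C = 1 - cos θ

For θ = 22°:
Δλ/λ_C = 1 - cos(22°)
Δλ/λ_C = 1 - 0.9272
Δλ/λ_C = 0.0728

This means the shift is 0.0728 × λ_C = 0.1767 pm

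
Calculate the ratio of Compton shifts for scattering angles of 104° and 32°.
104° produces the larger shift by a factor of 8.173

Calculate both shifts using Δλ = λ_C(1 - cos θ):

For θ₁ = 32°:
Δλ₁ = 2.4263 × (1 - cos(32°))
Δλ₁ = 2.4263 × 0.1520
Δλ₁ = 0.3687 pm

For θ₂ = 104°:
Δλ₂ = 2.4263 × (1 - cos(104°))
Δλ₂ = 2.4263 × 1.2419
Δλ₂ = 3.0133 pm

The 104° angle produces the larger shift.
Ratio: 3.0133/0.3687 = 8.173

(Intermediate values are shown rounded; full precision is carried through to the final answer.)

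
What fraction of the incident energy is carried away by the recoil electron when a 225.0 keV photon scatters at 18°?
0.0211 (or 2.11%)

Calculate initial and final photon energies:

Initial: E₀ = 225.0 keV → λ₀ = 5.5104 pm
Compton shift: Δλ = 0.1188 pm
Final wavelength: λ' = 5.6292 pm
Final energy: E' = 220.2534 keV

Fractional energy loss:
(E₀ - E')/E₀ = (225.0000 - 220.2534)/225.0000
= 4.7466/225.0000
= 0.0211
= 2.11%

(Intermediate values are shown rounded; full precision is carried through to the final answer.)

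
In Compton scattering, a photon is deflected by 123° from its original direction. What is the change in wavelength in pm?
3.7478 pm

Using the Compton scattering formula:
Δλ = λ_C(1 - cos θ)

where λ_C = h/(m_e·c) ≈ 2.4263 pm is the Compton wavelength of an electron.

For θ = 123°:
cos(123°) = -0.5446
1 - cos(123°) = 1.5446

Δλ = 2.4263 × 1.5446
Δλ = 3.7478 pm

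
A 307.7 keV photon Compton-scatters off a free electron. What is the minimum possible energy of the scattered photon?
139.5903 keV (at θ = 180°)

The scattered photon has minimum energy when its wavelength is maximum, i.e., when the Compton shift Δλ = λ_C(1 − cos θ) is maximum. This occurs at θ = 180° (backscattering), giving Δλ_max = 2λ_C = 4.8526 pm.

Initial wavelength: λ₀ = hc/E₀ = 4.0294 pm
Maximum final wavelength: λ'_max = λ₀ + 2λ_C = 4.0294 + 4.8526 = 8.8820 pm
Minimum final energy: E'_min = hc/λ'_max = 139.5903 keV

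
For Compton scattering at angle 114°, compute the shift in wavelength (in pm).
3.4132 pm

Using the Compton scattering formula:
Δλ = λ_C(1 - cos θ)

where λ_C = h/(m_e·c) ≈ 2.4263 pm is the Compton wavelength of an electron.

For θ = 114°:
cos(114°) = -0.4067
1 - cos(114°) = 1.4067

Δλ = 2.4263 × 1.4067
Δλ = 3.4132 pm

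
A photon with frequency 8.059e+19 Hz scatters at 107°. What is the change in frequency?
3.686e+19 Hz (decrease)

Convert frequency to wavelength (c = 299792458 m/s):
λ₀ = c/f₀ = 299792458/8.059e+19 = 3.7199709e-12 m = 3.7200 pm

Calculate Compton shift:
Δλ = λ_C(1 - cos(107°)) = 3.1357 pm

Final wavelength:
λ' = λ₀ + Δλ = 3.7200 + 3.1357 = 6.8557 pm

Final frequency:
f' = c/λ' = 299792458/6.8556656e-12 = 4.3729154e+19 Hz

Frequency shift (decrease):
Δf = f₀ - f' = 8.059e+19 - 4.3729154e+19 = 3.686e+19 Hz

(Intermediate values are shown rounded; full precision is carried through to the final answer.)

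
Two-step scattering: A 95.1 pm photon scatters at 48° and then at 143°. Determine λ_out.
100.2668 pm

Apply Compton shift twice:

First scattering at θ₁ = 48°:
Δλ₁ = λ_C(1 - cos(48°))
Δλ₁ = 2.4263 × 0.3309
Δλ₁ = 0.8028 pm

After first scattering:
λ₁ = 95.1 + 0.8028 = 95.9028 pm

Second scattering at θ₂ = 143°:
Δλ₂ = λ_C(1 - cos(143°))
Δλ₂ = 2.4263 × 1.7986
Δλ₂ = 4.3640 pm

Final wavelength:
λ₂ = 95.9028 + 4.3640 = 100.2668 pm

Total shift: Δλ_total = 0.8028 + 4.3640 = 5.1668 pm

(Intermediate values are shown rounded; full precision is carried through to the final answer.)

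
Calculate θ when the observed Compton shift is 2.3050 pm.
87.13°

From the Compton formula Δλ = λ_C(1 - cos θ), we can solve for θ:

cos θ = 1 - Δλ/λ_C

Given:
- Δλ = 2.3050 pm
- λ_C = h/(m_e·c) ≈ 2.42631024 pm

cos θ = 1 - 2.3050/2.42631024
cos θ = 1 - 0.950002
cos θ = 0.049998

θ = arccos(0.049998)
θ = 87.13°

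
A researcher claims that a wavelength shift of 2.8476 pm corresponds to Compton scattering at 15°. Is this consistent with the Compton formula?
No, inconsistent

Calculate the expected shift for θ = 15°:

Δλ_expected = λ_C(1 - cos(15°))
Δλ_expected = 2.4263 × (1 - cos(15°))
Δλ_expected = 2.4263 × 0.0341
Δλ_expected = 0.0827 pm

Given shift: 2.8476 pm
Expected shift: 0.0827 pm
Difference: 2.7650 pm

The values do not match. The given shift corresponds to θ ≈ 100.0°, not 15°.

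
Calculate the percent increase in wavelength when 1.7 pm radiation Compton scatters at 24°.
12.3391%

Calculate the Compton shift:
Δλ = λ_C(1 - cos(24°))
Δλ = 2.4263 × (1 - cos(24°))
Δλ = 2.4263 × 0.0865
Δλ = 0.2098 pm

Percentage change:
(Δλ/λ₀) × 100 = (0.2098/1.7) × 100
= 12.3391%

(Intermediate values are shown rounded; full precision is carried through to the final answer.)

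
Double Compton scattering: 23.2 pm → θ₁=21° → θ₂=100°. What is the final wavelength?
26.2088 pm

Apply Compton shift twice:

First scattering at θ₁ = 21°:
Δλ₁ = λ_C(1 - cos(21°))
Δλ₁ = 2.4263 × 0.0664
Δλ₁ = 0.1612 pm

After first scattering:
λ₁ = 23.2 + 0.1612 = 23.3612 pm

Second scattering at θ₂ = 100°:
Δλ₂ = λ_C(1 - cos(100°))
Δλ₂ = 2.4263 × 1.1736
Δλ₂ = 2.8476 pm

Final wavelength:
λ₂ = 23.3612 + 2.8476 = 26.2088 pm

Total shift: Δλ_total = 0.1612 + 2.8476 = 3.0088 pm

(Intermediate values are shown rounded; full precision is carried through to the final answer.)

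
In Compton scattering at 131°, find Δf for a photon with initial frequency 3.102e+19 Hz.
9.110e+18 Hz (decrease)

Convert frequency to wavelength (c = 299792458 m/s):
λ₀ = c/f₀ = 299792458/3.102e+19 = 9.6644893e-12 m = 9.6645 pm

Calculate Compton shift:
Δλ = λ_C(1 - cos(131°)) = 4.0181 pm

Final wavelength:
λ' = λ₀ + Δλ = 9.6645 + 4.0181 = 13.6826 pm

Final frequency:
f' = c/λ' = 299792458/1.3682602e-11 = 2.1910485e+19 Hz

Frequency shift (decrease):
Δf = f₀ - f' = 3.102e+19 - 2.1910485e+19 = 9.110e+18 Hz

(Intermediate values are shown rounded; full precision is carried through to the final answer.)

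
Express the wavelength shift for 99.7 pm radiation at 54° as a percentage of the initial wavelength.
1.0032%

Calculate the Compton shift:
Δλ = λ_C(1 - cos(54°))
Δλ = 2.4263 × (1 - cos(54°))
Δλ = 2.4263 × 0.4122
Δλ = 1.0002 pm

Percentage change:
(Δλ/λ₀) × 100 = (1.0002/99.7) × 100
= 1.0032%

(Intermediate values are shown rounded; full precision is carried through to the final answer.)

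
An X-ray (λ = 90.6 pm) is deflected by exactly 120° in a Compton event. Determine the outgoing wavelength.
94.2395 pm

Using the Compton formula: λ' = λ + λ_C(1 − cos θ)

For θ = 120°, cos θ = -1/2 (exact) = -0.5000, so:
1 − cos 120° = 1 − (-1/2) = 1.5000

Δλ = λ_C × 1.5000 = 2.4263 × 1.5000 = 3.6395 pm

λ' = 90.6 + 3.6395 = 94.2395 pm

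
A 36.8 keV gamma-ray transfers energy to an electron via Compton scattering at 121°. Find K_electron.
3.6201 keV

By energy conservation: K_e = E_initial - E_final

First find the scattered photon energy:
Initial wavelength: λ = hc/E = 33.6914 pm
Compton shift: Δλ = λ_C(1 - cos(121°)) = 3.6760 pm
Final wavelength: λ' = 33.6914 + 3.6760 = 37.3673 pm
Final photon energy: E' = hc/λ' = 33.1799 keV

Electron kinetic energy:
K_e = E - E' = 36.8000 - 33.1799 = 3.6201 keV

(Intermediate values are shown rounded; full precision is carried through to the final answer.)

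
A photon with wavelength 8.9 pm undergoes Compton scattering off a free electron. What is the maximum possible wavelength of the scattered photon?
13.7526 pm (at θ = 180°)

The Compton shift is Δλ = λ_C(1 − cos θ).

Since cos θ ranges from −1 to 1, the factor (1 − cos θ) ranges from 0 to 2; the maximum shift occurs at θ = 180° (backscattering):
Δλ_max = 2λ_C = 2 × 2.4263 pm = 4.8526 pm

Maximum scattered wavelength:
λ'_max = λ₀ + Δλ_max = 8.9 + 4.8526 = 13.7526 pm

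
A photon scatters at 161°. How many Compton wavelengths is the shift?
1.9455 λ_C

The Compton shift formula is:
Δλ = λ_C(1 - cos θ)

Dividing both sides by λ_C:
Δλ/λ_C = 1 - cos θ

For θ = 161°:
Δλ/λ_C = 1 - cos(161°)
Δλ/λ_C = 1 - -0.9455
Δλ/λ_C = 1.9455

This means the shift is 1.9455 × λ_C = 4.7204 pm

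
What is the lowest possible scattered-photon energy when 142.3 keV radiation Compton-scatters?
91.3967 keV (at θ = 180°)

The scattered photon has minimum energy when its wavelength is maximum, i.e., when the Compton shift Δλ = λ_C(1 − cos θ) is maximum. This occurs at θ = 180° (backscattering), giving Δλ_max = 2λ_C = 4.8526 pm.

Initial wavelength: λ₀ = hc/E₀ = 8.7129 pm
Maximum final wavelength: λ'_max = λ₀ + 2λ_C = 8.7129 + 4.8526 = 13.5655 pm
Minimum final energy: E'_min = hc/λ'_max = 91.3967 keV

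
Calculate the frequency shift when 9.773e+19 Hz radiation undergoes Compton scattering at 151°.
5.837e+19 Hz (decrease)

Convert frequency to wavelength (c = 299792458 m/s):
λ₀ = c/f₀ = 299792458/9.773e+19 = 3.0675582e-12 m = 3.0676 pm

Calculate Compton shift:
Δλ = λ_C(1 - cos(151°)) = 4.5484 pm

Final wavelength:
λ' = λ₀ + Δλ = 3.0676 + 4.5484 = 7.6160 pm

Final frequency:
f' = c/λ' = 299792458/7.6159671e-12 = 3.9363675e+19 Hz

Frequency shift (decrease):
Δf = f₀ - f' = 9.773e+19 - 3.9363675e+19 = 5.837e+19 Hz

(Intermediate values are shown rounded; full precision is carried through to the final answer.)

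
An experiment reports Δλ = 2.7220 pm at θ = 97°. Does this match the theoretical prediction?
Yes, consistent

Calculate the expected shift for θ = 97°:

Δλ_expected = λ_C(1 - cos(97°))
Δλ_expected = 2.4263 × (1 - cos(97°))
Δλ_expected = 2.4263 × 1.1219
Δλ_expected = 2.7220 pm

Given shift: 2.7220 pm
Expected shift: 2.7220 pm
Difference: 0.0000 pm

The values match. This is consistent with Compton scattering at the stated angle.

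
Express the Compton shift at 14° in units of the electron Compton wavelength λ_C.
0.0297 λ_C

The Compton shift formula is:
Δλ = λ_C(1 - cos θ)

Dividing both sides by λ_C:
Δλ/λ_C = 1 - cos θ

For θ = 14°:
Δλ/λ_C = 1 - cos(14°)
Δλ/λ_C = 1 - 0.9703
Δλ/λ_C = 0.0297

This means the shift is 0.0297 × λ_C = 0.0721 pm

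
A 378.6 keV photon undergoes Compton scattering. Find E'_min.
152.5504 keV (at θ = 180°)

The scattered photon has minimum energy when its wavelength is maximum, i.e., when the Compton shift Δλ = λ_C(1 − cos θ) is maximum. This occurs at θ = 180° (backscattering), giving Δλ_max = 2λ_C = 4.8526 pm.

Initial wavelength: λ₀ = hc/E₀ = 3.2748 pm
Maximum final wavelength: λ'_max = λ₀ + 2λ_C = 3.2748 + 4.8526 = 8.1274 pm
Minimum final energy: E'_min = hc/λ'_max = 152.5504 keV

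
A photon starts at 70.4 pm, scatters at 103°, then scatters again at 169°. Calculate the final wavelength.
78.1802 pm

Apply Compton shift twice:

First scattering at θ₁ = 103°:
Δλ₁ = λ_C(1 - cos(103°))
Δλ₁ = 2.4263 × 1.2250
Δλ₁ = 2.9721 pm

After first scattering:
λ₁ = 70.4 + 2.9721 = 73.3721 pm

Second scattering at θ₂ = 169°:
Δλ₂ = λ_C(1 - cos(169°))
Δλ₂ = 2.4263 × 1.9816
Δλ₂ = 4.8080 pm

Final wavelength:
λ₂ = 73.3721 + 4.8080 = 78.1802 pm

Total shift: Δλ_total = 2.9721 + 4.8080 = 7.7802 pm

(Intermediate values are shown rounded; full precision is carried through to the final answer.)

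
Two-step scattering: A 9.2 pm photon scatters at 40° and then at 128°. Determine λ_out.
13.6877 pm

Apply Compton shift twice:

First scattering at θ₁ = 40°:
Δλ₁ = λ_C(1 - cos(40°))
Δλ₁ = 2.4263 × 0.2340
Δλ₁ = 0.5676 pm

After first scattering:
λ₁ = 9.2 + 0.5676 = 9.7676 pm

Second scattering at θ₂ = 128°:
Δλ₂ = λ_C(1 - cos(128°))
Δλ₂ = 2.4263 × 1.6157
Δλ₂ = 3.9201 pm

Final wavelength:
λ₂ = 9.7676 + 3.9201 = 13.6877 pm

Total shift: Δλ_total = 0.5676 + 3.9201 = 4.4877 pm

(Intermediate values are shown rounded; full precision is carried through to the final answer.)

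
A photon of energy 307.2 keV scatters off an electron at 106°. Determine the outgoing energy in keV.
173.8656 keV

First convert energy to wavelength:
λ = hc/E, with hc ≈ 1239.842 keV·pm (i.e. 1239.842 eV·nm)

For E = 307.2 keV = 307200 eV:
λ = 1239.842 keV·pm / 307.2 keV
λ = 4.0359 pm

Calculate the Compton shift:
Δλ = λ_C(1 - cos(106°)) = 2.4263 × 1.2756
Δλ = 3.0951 pm

Final wavelength:
λ' = 4.0359 + 3.0951 = 7.1310 pm

Final energy:
E' = hc/λ' = 1239.842 / 7.1310 = 173.8656 keV

(Intermediate values are shown rounded; full precision is carried through to the final answer.)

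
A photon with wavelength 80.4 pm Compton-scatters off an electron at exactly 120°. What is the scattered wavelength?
84.0395 pm

Using the Compton formula: λ' = λ + λ_C(1 − cos θ)

For θ = 120°, cos θ = -1/2 (exact) = -0.5000, so:
1 − cos 120° = 1 − (-1/2) = 1.5000

Δλ = λ_C × 1.5000 = 2.4263 × 1.5000 = 3.6395 pm

λ' = 80.4 + 3.6395 = 84.0395 pm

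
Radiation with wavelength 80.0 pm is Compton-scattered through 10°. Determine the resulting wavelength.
80.0369 pm

Using the Compton scattering formula:
λ' = λ + Δλ = λ + λ_C(1 - cos θ)

Given:
- Initial wavelength λ = 80.0 pm
- Scattering angle θ = 10°
- Compton wavelength λ_C ≈ 2.4263 pm

Calculate the shift:
Δλ = 2.4263 × (1 - cos(10°))
Δλ = 2.4263 × 0.0152
Δλ = 0.0369 pm

Final wavelength:
λ' = 80.0 + 0.0369 = 80.0369 pm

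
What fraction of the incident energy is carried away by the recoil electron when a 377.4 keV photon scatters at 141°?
0.5676 (or 56.76%)

Calculate initial and final photon energies:

Initial: E₀ = 377.4 keV → λ₀ = 3.2852 pm
Compton shift: Δλ = 4.3119 pm
Final wavelength: λ' = 7.5971 pm
Final energy: E' = 163.1988 keV

Fractional energy loss:
(E₀ - E')/E₀ = (377.4000 - 163.1988)/377.4000
= 214.2012/377.4000
= 0.5676
= 56.76%

(Intermediate values are shown rounded; full precision is carried through to the final answer.)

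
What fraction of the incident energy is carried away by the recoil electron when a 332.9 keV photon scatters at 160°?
0.5582 (or 55.82%)

Calculate initial and final photon energies:

Initial: E₀ = 332.9 keV → λ₀ = 3.7244 pm
Compton shift: Δλ = 4.7063 pm
Final wavelength: λ' = 8.4307 pm
Final energy: E' = 147.0634 keV

Fractional energy loss:
(E₀ - E')/E₀ = (332.9000 - 147.0634)/332.9000
= 185.8366/332.9000
= 0.5582
= 55.82%

(Intermediate values are shown rounded; full precision is carried through to the final answer.)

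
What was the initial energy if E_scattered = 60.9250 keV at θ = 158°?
79.1000 keV

Convert final energy to wavelength (hc ≈ 1239.842 keV·pm):
λ' = hc/E' = 1239.842 / 60.9250 = 20.3503 pm

Calculate the Compton shift:
Δλ = λ_C(1 - cos(158°))
Δλ = 2.4263 × (1 - cos(158°))
Δλ = 4.6759 pm

Initial wavelength:
λ = λ' - Δλ = 20.3503 - 4.6759 = 15.6744 pm

Initial energy:
E = hc/λ = 1239.842 / 15.6744 = 79.1000 keV

(Intermediate values are shown rounded; full precision is carried through to the final answer.)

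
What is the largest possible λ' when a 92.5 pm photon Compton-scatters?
97.3526 pm (at θ = 180°)

The Compton shift is Δλ = λ_C(1 − cos θ).

Since cos θ ranges from −1 to 1, the factor (1 − cos θ) ranges from 0 to 2; the maximum shift occurs at θ = 180° (backscattering):
Δλ_max = 2λ_C = 2 × 2.4263 pm = 4.8526 pm

Maximum scattered wavelength:
λ'_max = λ₀ + Δλ_max = 92.5 + 4.8526 = 97.3526 pm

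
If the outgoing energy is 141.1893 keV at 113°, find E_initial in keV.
229.3001 keV

Convert final energy to wavelength (hc ≈ 1239.842 keV·pm):
λ' = hc/E' = 1239.842 / 141.1893 = 8.7814 pm

Calculate the Compton shift:
Δλ = λ_C(1 - cos(113°))
Δλ = 2.4263 × (1 - cos(113°))
Δλ = 3.3743 pm

Initial wavelength:
λ = λ' - Δλ = 8.7814 - 3.3743 = 5.4071 pm

Initial energy:
E = hc/λ = 1239.842 / 5.4071 = 229.3001 keV

(Intermediate values are shown rounded; full precision is carried through to the final answer.)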